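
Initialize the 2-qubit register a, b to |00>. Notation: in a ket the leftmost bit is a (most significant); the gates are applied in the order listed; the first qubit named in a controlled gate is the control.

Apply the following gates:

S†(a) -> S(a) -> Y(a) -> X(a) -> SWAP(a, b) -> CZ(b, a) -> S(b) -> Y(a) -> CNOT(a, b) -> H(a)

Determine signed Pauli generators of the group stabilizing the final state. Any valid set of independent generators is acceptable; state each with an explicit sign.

One valid set of independent stabilizer generators is -XI, -IZ (any independent generating set of the same group is equally correct).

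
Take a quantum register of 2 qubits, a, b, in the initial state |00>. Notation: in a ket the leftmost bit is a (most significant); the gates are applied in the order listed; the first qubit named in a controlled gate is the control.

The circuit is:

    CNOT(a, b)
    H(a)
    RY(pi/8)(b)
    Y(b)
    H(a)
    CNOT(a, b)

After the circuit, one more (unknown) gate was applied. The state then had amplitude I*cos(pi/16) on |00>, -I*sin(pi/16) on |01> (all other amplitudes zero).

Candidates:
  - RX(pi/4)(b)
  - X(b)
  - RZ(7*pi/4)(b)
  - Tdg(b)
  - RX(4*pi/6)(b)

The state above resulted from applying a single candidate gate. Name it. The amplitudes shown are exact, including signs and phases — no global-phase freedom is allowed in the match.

It was X(b) that produced the state shown.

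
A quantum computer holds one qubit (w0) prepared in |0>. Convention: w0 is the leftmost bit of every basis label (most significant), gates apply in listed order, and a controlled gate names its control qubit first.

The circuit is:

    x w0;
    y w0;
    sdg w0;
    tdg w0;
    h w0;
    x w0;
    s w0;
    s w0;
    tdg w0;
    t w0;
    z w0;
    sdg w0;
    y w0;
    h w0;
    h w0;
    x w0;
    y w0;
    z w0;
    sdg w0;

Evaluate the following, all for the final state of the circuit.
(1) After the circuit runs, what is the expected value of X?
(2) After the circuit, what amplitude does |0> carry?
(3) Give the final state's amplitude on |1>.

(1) The expectation value of X is -1.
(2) The final state's coefficient on |0> equals sqrt(2)/2.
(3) The amplitude on |1> is -sqrt(2)/2.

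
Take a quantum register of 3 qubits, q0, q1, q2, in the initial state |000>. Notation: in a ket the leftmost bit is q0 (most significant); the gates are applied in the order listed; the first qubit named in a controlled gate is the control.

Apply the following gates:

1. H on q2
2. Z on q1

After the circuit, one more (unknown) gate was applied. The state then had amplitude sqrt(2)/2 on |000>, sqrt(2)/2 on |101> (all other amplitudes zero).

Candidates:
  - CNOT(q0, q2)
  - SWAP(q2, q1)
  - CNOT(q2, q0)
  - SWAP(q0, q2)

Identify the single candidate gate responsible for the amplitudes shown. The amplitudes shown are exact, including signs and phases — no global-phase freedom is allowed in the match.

The unique candidate consistent with the amplitudes is CNOT(q2, q0).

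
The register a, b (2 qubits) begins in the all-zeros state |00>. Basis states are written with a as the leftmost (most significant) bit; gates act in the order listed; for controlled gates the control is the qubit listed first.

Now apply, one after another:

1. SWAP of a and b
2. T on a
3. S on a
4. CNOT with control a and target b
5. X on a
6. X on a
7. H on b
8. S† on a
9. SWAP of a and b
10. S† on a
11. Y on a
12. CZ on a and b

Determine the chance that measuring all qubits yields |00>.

Outcome |00> occurs with probability 1/2.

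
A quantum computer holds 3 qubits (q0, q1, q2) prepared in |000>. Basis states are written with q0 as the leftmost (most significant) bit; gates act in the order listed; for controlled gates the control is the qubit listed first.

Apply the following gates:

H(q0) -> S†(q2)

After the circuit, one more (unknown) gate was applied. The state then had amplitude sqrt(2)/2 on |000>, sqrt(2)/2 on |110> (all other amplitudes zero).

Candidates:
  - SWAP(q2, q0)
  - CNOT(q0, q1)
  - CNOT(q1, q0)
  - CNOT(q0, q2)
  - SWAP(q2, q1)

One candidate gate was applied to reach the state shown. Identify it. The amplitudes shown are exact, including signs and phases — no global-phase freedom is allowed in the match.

It was CNOT(q0, q1) that produced the state shown.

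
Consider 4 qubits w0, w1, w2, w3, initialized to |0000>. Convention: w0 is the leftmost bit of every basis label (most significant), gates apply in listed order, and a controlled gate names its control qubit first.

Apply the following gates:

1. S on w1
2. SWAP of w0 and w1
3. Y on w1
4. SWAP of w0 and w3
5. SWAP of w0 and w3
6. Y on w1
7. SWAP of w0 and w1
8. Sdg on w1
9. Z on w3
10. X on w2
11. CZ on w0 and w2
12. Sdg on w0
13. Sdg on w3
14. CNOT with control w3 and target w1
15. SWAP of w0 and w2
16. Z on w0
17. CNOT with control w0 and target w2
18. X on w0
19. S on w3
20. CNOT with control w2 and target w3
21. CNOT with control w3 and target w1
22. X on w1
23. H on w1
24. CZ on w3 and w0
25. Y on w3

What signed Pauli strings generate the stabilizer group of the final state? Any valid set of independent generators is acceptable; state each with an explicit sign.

One valid set of independent stabilizer generators is +IXII, +ZIII, -IIZI, +IIIZ (any independent generating set of the same group is equally correct).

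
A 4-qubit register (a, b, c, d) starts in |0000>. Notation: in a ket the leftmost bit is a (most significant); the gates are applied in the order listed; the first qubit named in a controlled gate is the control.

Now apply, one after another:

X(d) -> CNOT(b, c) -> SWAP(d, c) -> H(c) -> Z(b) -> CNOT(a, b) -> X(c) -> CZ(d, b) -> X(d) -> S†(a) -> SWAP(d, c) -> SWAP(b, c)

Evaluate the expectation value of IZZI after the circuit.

The expectation value of IZZI is -1.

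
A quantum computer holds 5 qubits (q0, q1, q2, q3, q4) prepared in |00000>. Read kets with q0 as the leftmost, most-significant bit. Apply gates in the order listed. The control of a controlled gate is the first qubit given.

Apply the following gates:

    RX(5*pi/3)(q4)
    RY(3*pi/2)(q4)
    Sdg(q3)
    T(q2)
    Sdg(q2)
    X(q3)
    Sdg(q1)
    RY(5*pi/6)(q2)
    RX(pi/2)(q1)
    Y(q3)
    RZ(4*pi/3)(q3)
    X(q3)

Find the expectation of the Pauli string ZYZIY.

The expectation value of ZYZIY is 3/4.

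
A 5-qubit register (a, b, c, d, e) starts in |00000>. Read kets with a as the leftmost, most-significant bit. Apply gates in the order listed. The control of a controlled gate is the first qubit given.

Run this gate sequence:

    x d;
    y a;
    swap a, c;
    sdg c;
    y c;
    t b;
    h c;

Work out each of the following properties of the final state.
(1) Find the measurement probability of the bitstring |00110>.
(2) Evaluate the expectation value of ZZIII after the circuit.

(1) A full measurement returns |00110> with probability 1/2.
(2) The observable ZZIII averages to 1.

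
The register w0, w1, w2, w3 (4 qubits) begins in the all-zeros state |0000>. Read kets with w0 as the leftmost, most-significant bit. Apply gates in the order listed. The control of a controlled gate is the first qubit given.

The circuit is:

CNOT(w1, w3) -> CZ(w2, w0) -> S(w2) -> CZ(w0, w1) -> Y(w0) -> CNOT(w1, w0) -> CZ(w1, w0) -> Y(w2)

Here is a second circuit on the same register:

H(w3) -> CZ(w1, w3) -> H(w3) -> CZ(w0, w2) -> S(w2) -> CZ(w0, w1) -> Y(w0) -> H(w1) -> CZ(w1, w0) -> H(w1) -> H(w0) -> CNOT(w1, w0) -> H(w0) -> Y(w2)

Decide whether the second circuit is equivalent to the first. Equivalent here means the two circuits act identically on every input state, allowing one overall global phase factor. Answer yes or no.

No: there is an input state on which the two circuits produce genuinely different outputs (not merely differing by a phase).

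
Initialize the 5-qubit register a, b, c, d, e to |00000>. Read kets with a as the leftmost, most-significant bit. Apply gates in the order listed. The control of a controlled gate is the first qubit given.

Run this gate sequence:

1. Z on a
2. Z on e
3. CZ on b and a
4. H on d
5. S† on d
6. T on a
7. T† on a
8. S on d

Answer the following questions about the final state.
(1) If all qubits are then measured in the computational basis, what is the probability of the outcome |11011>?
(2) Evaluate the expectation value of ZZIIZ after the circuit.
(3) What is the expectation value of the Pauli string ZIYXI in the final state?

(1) The probability of measuring |11011> is 0. Key observation: gates 5-8 undo each other exactly, leaving only the rest of the circuit to track.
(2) The expectation value of ZZIIZ is 1.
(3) The expectation value of ZIYXI is 0.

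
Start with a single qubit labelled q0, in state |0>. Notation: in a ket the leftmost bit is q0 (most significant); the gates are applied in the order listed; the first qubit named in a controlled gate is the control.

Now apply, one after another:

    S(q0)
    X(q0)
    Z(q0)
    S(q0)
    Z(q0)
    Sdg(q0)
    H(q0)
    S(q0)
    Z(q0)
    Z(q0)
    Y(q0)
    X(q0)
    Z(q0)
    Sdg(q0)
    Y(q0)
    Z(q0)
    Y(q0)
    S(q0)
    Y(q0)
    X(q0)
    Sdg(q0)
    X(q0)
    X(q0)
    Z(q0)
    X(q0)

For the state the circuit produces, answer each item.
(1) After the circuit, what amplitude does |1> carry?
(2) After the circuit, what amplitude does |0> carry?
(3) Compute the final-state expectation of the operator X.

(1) The final state's coefficient on |1> equals sqrt(2)/2.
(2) The final state's coefficient on |0> equals sqrt(2)/2.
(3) In the final state, X has expectation 1.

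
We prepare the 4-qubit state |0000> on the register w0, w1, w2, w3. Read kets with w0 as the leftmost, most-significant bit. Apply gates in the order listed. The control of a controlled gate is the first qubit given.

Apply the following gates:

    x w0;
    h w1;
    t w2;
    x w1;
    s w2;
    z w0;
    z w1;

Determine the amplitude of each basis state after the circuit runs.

The final amplitudes are -sqrt(2)/2 on |1000>, sqrt(2)/2 on |1100>, and 0 on every other basis state.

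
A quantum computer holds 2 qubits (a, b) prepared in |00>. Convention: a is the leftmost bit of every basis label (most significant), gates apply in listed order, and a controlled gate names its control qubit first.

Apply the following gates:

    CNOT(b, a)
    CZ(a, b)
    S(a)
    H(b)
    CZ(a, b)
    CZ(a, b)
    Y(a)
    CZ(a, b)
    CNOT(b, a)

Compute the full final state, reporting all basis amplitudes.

After the circuit, the state carries amplitude 0 on |00>, -sqrt(2)*I/2 on |01>, sqrt(2)*I/2 on |10>, 0 on |11>.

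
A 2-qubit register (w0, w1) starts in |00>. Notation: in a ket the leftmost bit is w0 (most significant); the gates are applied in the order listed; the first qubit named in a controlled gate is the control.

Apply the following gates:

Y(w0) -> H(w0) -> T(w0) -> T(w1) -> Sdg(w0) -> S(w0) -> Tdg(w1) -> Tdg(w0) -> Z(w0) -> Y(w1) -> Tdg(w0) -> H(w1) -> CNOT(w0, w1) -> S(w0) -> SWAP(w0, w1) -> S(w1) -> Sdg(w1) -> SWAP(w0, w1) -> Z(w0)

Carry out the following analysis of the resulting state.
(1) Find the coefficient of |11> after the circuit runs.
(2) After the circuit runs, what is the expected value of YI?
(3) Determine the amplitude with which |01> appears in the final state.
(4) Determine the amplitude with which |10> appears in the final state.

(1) The final state's coefficient on |11> equals exp(I*pi/4)/2. Key observation: the block from step 3 through step 8 cancels to the identity and can be dropped.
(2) The expectation value of YI is sqrt(2)/2.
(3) The amplitude on |01> is 1/2.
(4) |10> carries amplitude -exp(I*pi/4)/2 in the final state.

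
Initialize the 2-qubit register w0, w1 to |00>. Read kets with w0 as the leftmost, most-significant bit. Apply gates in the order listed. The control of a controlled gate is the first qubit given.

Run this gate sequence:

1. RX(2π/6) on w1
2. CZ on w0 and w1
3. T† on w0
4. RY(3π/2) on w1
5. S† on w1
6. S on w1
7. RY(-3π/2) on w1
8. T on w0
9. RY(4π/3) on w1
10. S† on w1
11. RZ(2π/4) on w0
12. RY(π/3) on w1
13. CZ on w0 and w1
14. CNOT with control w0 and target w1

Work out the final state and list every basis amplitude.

The resulting statevector has amplitude (2 - 3*I)*exp(3*I*pi/4)/4 on |00>, -sqrt(3)*exp(I*pi/4)/4 on |01>, 0 on |10>, 0 on |11>. Key observation: gates 3-8 undo each other exactly, leaving only the rest of the circuit to track.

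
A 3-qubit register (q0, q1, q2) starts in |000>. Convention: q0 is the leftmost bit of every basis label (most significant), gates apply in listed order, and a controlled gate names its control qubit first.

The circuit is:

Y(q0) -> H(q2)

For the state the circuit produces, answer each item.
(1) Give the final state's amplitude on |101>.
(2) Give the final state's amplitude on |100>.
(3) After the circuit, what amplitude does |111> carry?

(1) The final state's coefficient on |101> equals sqrt(2)*I/2.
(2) |100> carries amplitude sqrt(2)*I/2 in the final state.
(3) The amplitude on |111> is 0.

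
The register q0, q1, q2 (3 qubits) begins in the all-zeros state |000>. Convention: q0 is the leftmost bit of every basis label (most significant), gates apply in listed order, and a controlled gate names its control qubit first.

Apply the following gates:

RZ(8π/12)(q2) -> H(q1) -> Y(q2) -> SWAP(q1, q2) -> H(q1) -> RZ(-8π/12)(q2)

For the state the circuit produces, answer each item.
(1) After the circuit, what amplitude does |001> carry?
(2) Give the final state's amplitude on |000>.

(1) |001> carries amplitude -exp(5*I*pi/6)/2 in the final state.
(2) The amplitude on |000> is I/2.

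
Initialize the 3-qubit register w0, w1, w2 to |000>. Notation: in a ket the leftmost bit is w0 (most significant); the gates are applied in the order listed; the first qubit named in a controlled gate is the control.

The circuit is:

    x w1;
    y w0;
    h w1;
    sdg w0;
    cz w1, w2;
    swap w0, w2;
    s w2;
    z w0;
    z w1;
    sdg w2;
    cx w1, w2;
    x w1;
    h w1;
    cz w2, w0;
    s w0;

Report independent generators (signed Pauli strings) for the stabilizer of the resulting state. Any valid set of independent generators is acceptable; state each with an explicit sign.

The final state is stabilized by the group generated by +IXZ, +IZX, +ZII; other independent generating sets are equally valid.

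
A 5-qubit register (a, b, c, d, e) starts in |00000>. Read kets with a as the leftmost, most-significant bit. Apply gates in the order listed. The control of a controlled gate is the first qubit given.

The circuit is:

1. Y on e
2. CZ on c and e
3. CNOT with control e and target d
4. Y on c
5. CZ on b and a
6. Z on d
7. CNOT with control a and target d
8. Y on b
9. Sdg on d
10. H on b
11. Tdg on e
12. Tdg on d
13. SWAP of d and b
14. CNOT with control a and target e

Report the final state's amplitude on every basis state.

The resulting statevector has amplitude -sqrt(2)*I/2 on |01101>, sqrt(2)*I/2 on |01111>, and 0 on every other basis state.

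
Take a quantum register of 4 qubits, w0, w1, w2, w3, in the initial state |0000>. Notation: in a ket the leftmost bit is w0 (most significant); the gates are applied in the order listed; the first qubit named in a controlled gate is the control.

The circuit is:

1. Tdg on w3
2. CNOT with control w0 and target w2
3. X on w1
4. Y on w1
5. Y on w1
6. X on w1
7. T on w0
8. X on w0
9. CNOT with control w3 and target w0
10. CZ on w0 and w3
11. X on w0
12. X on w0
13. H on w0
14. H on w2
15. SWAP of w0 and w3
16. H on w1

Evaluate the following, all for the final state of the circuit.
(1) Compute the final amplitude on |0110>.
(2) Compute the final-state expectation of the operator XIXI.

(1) |0110> carries amplitude sqrt(2)/4 in the final state. Key observation: steps 3-6 multiply out to the identity, so the circuit reduces to the remaining gates.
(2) The expectation value of XIXI is 0.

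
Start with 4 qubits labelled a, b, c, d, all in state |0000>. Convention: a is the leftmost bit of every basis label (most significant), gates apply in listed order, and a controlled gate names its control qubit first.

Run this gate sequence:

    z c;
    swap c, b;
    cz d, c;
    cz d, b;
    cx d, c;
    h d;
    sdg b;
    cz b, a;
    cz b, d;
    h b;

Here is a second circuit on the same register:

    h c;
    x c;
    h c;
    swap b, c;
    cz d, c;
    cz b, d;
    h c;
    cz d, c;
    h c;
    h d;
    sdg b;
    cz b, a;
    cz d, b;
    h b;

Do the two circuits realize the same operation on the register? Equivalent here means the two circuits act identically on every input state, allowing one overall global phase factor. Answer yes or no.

Yes: on every input state the two circuits agree up to one overall phase factor.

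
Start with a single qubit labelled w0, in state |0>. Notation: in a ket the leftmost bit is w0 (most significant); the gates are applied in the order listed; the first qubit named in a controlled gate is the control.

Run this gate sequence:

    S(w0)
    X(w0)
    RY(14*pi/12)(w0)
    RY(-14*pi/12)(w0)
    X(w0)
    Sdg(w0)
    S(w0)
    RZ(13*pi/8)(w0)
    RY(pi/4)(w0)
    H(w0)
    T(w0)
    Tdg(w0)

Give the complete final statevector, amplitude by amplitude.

The resulting statevector has amplitude sqrt(2)*(-sqrt(sqrt(2) + 2) - sqrt(2 - sqrt(2)))*exp(3*I*pi/16)/4 on |0>, sqrt(2)*(-sqrt(sqrt(2) + 2) + sqrt(2 - sqrt(2)))*exp(3*I*pi/16)/4 on |1>. Key observation: steps 1-6 multiply out to the identity, so the circuit reduces to the remaining gates.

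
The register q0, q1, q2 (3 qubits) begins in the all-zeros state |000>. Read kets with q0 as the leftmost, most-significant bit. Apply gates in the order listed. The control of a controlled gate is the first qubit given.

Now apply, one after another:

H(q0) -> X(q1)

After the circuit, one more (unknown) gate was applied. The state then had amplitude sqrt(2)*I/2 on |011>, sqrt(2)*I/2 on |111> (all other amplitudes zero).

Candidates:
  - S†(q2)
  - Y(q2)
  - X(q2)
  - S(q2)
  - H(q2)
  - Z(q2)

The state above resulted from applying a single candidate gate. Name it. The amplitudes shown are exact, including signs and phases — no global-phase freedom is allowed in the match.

It was Y(q2) that produced the state shown.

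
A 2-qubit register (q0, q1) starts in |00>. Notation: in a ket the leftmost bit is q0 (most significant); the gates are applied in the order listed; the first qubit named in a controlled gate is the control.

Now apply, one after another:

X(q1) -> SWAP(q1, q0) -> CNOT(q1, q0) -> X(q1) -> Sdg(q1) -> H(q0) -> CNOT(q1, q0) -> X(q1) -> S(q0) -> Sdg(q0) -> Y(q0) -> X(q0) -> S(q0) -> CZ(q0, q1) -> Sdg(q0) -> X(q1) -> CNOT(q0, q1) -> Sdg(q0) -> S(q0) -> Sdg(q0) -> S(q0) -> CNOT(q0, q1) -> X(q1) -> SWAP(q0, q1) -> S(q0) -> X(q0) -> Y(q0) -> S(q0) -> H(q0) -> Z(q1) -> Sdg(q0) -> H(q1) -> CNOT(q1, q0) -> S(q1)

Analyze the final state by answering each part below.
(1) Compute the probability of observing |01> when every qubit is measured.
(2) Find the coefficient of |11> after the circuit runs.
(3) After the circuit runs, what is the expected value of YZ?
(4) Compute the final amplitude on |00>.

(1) The probability of measuring |01> is 1/2.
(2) The amplitude on |11> is -sqrt(2)/2.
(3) The expectation value of YZ is -1.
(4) The final state's coefficient on |00> equals 0.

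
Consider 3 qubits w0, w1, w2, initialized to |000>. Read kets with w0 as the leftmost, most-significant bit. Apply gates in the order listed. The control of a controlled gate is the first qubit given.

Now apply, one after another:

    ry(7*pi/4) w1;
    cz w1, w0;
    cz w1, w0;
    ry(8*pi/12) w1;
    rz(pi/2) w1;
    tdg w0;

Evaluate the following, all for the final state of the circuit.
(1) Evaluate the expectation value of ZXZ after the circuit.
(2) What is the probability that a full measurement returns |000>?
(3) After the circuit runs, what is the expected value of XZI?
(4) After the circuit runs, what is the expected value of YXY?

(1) In the final state, ZXZ has expectation 0.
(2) Outcome |000> occurs with probability -sqrt(2)/8 + sqrt(6)/8 + 1/2.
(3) In the final state, XZI has expectation 0.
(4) In the final state, YXY has expectation 0.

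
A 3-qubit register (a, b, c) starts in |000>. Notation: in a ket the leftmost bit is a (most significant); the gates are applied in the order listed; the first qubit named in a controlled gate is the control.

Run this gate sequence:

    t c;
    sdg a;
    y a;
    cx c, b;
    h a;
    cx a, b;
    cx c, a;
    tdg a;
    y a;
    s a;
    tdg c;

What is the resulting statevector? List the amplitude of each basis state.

The resulting statevector has amplitude sqrt(2)*exp(3*I*pi/4)/2 on |010>, -sqrt(2)*I/2 on |100>, and 0 on every other basis state.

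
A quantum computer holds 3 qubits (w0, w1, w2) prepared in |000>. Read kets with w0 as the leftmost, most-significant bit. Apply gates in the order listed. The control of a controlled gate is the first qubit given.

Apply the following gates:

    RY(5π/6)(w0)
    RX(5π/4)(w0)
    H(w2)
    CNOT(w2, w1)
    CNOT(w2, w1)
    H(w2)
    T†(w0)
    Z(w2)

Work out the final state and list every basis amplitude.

The resulting statevector has amplitude -sqrt(12 - 6*sqrt(2))/8 + sqrt(4 - 2*sqrt(2))/8 - I*sqrt(6*sqrt(2) + 12)/8 - I*sqrt(2*sqrt(2) + 4)/8 on |000>, -sqrt(6*sqrt(2) + 12)*exp(I*pi/4)/8 + sqrt(4 - 2*sqrt(2))*exp(3*I*pi/4)/8 + sqrt(12 - 6*sqrt(2))*exp(3*I*pi/4)/8 + sqrt(2*sqrt(2) + 4)*exp(I*pi/4)/8 on |100>, and 0 on every other basis state. Key observation: gates 3-6 undo each other exactly, leaving only the rest of the circuit to track.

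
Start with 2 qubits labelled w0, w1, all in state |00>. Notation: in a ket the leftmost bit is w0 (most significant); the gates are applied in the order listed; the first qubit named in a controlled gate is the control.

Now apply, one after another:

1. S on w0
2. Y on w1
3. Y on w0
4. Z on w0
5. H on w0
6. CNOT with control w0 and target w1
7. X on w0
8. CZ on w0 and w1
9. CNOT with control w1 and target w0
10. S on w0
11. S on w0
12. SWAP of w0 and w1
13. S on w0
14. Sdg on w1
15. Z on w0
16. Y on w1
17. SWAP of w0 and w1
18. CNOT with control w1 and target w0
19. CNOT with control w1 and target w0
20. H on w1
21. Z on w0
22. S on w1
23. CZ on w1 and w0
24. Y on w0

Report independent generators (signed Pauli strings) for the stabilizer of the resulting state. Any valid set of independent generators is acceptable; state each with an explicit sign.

The final state is stabilized by the group generated by +IX, +ZI; other independent generating sets are equally valid.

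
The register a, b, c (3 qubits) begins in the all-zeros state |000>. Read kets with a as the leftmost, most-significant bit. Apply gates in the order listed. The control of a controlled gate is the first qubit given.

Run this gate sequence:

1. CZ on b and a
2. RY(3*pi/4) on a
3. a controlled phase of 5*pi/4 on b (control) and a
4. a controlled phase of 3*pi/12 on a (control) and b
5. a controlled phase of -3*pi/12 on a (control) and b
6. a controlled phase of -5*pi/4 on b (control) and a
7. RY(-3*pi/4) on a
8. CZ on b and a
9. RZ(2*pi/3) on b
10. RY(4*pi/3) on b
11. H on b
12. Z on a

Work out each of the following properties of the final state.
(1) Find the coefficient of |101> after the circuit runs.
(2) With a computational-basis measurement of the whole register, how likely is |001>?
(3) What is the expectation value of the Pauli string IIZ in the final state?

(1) |101> carries amplitude 0 in the final state. Key observation: the block from step 1 through step 8 cancels to the identity and can be dropped.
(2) A full measurement returns |001> with probability 0.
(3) The observable IIZ averages to 1.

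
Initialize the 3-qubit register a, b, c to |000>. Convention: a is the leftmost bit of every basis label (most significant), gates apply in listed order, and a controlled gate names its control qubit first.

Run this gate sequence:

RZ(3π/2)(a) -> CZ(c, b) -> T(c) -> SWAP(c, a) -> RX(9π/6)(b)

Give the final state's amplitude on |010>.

The final state's coefficient on |010> equals sqrt(2)*exp(3*I*pi/4)/2.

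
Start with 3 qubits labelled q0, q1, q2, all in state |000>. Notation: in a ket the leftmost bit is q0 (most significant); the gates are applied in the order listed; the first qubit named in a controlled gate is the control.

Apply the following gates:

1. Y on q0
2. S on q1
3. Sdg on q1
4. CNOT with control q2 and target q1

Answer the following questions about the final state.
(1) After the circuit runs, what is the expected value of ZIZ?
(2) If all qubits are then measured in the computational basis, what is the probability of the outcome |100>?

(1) In the final state, ZIZ has expectation -1. Key observation: gates 2-3 undo each other exactly, leaving only the rest of the circuit to track.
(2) The probability of measuring |100> is 1.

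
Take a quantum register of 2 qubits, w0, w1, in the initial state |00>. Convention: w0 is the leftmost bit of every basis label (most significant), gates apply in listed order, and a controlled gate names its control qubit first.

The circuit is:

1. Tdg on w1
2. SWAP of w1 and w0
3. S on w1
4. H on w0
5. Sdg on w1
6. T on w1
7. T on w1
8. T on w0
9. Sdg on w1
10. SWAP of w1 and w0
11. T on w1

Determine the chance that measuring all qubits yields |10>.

Outcome |10> occurs with probability 0.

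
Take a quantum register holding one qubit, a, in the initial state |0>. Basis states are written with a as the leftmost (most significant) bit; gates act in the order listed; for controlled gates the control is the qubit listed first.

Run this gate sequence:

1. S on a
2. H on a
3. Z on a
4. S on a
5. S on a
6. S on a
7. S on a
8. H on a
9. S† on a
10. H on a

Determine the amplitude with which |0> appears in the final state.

|0> carries amplitude -sqrt(2)*I/2 in the final state.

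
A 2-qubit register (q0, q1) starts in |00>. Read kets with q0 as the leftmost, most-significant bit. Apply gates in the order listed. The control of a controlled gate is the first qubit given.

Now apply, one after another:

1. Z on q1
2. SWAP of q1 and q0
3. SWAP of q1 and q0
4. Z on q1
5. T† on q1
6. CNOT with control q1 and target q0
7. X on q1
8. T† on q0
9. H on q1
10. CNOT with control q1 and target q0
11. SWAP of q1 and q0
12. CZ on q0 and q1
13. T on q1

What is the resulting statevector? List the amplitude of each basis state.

The final amplitudes are sqrt(2)/2 on |00>, 0 on |01>, 0 on |10>, sqrt(2)*exp(I*pi/4)/2 on |11>. Key observation: gates 1-4 undo each other exactly, leaving only the rest of the circuit to track.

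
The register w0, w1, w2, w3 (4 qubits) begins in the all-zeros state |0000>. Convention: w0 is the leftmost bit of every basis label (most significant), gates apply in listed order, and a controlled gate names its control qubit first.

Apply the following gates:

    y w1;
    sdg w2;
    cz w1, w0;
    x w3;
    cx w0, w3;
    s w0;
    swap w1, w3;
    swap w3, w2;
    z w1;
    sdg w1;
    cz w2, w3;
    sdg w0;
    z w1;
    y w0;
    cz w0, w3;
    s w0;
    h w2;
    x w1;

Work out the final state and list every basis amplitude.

The final amplitudes are -sqrt(2)/2 on |1000>, sqrt(2)/2 on |1010>, and 0 on every other basis state.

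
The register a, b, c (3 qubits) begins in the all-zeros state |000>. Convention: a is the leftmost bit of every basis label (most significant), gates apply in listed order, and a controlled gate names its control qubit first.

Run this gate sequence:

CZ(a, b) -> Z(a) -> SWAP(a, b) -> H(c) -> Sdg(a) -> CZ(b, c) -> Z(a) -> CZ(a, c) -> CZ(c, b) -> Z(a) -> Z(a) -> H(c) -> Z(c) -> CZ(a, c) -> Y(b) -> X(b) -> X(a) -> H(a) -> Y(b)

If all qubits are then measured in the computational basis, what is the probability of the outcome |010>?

The probability of measuring |010> is 1/2.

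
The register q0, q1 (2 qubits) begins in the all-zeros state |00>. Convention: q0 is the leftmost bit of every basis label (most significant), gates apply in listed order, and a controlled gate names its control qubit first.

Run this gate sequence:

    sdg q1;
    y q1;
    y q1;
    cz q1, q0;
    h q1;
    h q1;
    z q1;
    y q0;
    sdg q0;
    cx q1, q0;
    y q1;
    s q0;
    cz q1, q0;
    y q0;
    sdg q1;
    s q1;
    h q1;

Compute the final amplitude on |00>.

The amplitude on |00> is -sqrt(2)*I/2.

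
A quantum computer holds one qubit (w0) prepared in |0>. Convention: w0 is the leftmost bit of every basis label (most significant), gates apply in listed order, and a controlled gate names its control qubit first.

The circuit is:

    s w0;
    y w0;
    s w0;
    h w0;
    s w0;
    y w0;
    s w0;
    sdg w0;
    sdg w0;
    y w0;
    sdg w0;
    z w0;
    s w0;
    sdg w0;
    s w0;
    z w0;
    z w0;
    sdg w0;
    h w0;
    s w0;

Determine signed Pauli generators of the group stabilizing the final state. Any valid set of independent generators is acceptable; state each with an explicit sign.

The final state is stabilized by the group generated by +X; other independent generating sets are equally valid.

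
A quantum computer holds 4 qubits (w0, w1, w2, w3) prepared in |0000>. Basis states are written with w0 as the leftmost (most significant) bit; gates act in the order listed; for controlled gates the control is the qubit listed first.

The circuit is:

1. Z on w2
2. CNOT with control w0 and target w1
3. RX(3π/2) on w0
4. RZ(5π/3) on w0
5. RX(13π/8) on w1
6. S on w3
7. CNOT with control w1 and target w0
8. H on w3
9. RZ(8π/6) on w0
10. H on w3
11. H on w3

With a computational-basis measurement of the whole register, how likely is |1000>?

The probability of measuring |1000> is sqrt(2 - sqrt(2))/16 + 1/8. Key observation: steps 10-11 multiply out to the identity, so the circuit reduces to the remaining gates.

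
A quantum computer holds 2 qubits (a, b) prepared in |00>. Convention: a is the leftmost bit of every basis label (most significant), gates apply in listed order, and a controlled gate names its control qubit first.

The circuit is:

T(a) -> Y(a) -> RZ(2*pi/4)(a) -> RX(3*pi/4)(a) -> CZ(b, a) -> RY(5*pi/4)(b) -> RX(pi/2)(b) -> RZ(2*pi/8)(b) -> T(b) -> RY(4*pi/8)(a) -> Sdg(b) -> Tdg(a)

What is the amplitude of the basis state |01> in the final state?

The final state's coefficient on |01> equals exp(I*pi/8)/2.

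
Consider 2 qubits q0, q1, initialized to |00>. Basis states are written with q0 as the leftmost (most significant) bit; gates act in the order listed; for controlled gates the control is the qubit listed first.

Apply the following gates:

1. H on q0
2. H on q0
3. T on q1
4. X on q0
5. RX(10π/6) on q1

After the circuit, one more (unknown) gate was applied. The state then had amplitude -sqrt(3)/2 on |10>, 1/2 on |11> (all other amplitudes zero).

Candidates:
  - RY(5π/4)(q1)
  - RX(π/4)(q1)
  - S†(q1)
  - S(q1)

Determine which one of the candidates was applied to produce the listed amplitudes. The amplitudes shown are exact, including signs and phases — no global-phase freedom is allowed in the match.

The applied gate was S(q1).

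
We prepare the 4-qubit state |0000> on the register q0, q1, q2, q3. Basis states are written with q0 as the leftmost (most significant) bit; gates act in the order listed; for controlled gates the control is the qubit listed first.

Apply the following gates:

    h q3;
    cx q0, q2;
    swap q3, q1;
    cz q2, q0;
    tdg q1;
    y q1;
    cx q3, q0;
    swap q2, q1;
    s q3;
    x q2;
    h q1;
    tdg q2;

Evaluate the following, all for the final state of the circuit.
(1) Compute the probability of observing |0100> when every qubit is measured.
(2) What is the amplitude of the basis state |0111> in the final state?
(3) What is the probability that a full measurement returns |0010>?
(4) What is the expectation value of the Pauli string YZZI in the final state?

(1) Outcome |0100> occurs with probability 1/4.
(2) The final state's coefficient on |0111> equals 0.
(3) Outcome |0010> occurs with probability 1/4.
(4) The observable YZZI averages to 0.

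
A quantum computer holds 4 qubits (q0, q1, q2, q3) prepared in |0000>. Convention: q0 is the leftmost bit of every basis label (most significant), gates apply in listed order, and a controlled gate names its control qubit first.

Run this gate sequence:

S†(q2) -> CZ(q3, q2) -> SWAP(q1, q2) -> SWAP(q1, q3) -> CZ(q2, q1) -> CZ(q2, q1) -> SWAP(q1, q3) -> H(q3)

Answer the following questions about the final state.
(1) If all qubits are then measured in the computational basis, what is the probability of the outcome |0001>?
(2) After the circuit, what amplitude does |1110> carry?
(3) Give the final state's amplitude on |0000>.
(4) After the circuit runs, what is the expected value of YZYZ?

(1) The probability of measuring |0001> is 1/2. Key observation: the block from step 4 through step 7 cancels to the identity and can be dropped.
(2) The amplitude on |1110> is 0.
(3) |0000> carries amplitude sqrt(2)/2 in the final state.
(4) In the final state, YZYZ has expectation 0.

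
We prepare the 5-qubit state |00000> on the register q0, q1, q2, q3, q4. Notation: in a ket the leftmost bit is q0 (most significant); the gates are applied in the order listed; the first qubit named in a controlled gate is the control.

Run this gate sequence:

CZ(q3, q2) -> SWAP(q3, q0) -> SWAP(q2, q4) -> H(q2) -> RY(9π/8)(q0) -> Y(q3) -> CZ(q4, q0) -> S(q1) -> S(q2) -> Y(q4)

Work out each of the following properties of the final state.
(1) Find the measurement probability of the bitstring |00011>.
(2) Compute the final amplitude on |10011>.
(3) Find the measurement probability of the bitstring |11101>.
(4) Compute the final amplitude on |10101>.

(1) A full measurement returns |00011> with probability 1/4 - sqrt(sqrt(2) + 2)/8.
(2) The final state's coefficient on |10011> equals -sqrt(2)*cos(pi/16)/2.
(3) The probability of measuring |11101> is 0.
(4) The amplitude on |10101> is 0.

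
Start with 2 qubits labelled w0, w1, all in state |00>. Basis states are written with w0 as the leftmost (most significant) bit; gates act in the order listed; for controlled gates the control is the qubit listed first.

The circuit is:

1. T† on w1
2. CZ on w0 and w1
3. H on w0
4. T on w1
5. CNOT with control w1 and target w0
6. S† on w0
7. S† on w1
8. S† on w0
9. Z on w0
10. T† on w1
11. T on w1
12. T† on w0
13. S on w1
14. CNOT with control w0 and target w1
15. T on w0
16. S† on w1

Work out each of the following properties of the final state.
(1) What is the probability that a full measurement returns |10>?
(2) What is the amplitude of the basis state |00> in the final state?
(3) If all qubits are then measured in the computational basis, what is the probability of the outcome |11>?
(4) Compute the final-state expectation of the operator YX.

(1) The probability of measuring |10> is 0.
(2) The final state's coefficient on |00> equals sqrt(2)/2.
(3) Outcome |11> occurs with probability 1/2.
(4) In the final state, YX has expectation -1.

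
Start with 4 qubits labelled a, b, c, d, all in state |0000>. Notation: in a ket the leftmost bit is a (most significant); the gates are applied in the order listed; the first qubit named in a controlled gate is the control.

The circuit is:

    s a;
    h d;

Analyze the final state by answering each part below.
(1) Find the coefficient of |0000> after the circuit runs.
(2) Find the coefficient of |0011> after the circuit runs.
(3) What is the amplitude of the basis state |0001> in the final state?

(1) The amplitude on |0000> is sqrt(2)/2.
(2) |0011> carries amplitude 0 in the final state.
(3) The final state's coefficient on |0001> equals sqrt(2)/2.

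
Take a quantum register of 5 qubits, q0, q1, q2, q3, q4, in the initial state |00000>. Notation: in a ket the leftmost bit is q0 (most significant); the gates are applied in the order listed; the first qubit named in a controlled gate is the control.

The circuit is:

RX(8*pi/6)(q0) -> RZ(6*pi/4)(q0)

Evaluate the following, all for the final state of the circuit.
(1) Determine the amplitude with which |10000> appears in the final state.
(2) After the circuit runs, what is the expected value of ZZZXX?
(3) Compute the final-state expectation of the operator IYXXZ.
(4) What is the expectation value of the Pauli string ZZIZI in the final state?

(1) |10000> carries amplitude sqrt(3)*exp(I*pi/4)/2 in the final state.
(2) The observable ZZZXX averages to 0.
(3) The expectation value of IYXXZ is 0.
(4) The observable ZZIZI averages to -1/2.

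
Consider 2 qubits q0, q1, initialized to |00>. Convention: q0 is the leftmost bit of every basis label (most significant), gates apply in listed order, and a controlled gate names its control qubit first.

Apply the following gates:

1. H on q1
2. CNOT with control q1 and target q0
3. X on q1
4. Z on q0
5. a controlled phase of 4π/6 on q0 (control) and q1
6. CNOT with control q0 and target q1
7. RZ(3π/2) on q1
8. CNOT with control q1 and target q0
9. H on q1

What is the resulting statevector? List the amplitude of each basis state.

The final amplitudes are -exp(3*I*pi/4)/2 on |00>, exp(3*I*pi/4)/2 on |01>, exp(3*I*pi/4)/2 on |10>, -exp(3*I*pi/4)/2 on |11>.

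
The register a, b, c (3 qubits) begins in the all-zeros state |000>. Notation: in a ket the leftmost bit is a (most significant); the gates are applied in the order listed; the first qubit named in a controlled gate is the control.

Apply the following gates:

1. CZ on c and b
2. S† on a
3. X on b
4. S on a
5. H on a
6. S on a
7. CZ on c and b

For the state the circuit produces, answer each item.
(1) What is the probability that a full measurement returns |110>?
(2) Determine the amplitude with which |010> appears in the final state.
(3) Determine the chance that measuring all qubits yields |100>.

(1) The probability of measuring |110> is 1/2.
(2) The final state's coefficient on |010> equals sqrt(2)/2.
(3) A full measurement returns |100> with probability 0.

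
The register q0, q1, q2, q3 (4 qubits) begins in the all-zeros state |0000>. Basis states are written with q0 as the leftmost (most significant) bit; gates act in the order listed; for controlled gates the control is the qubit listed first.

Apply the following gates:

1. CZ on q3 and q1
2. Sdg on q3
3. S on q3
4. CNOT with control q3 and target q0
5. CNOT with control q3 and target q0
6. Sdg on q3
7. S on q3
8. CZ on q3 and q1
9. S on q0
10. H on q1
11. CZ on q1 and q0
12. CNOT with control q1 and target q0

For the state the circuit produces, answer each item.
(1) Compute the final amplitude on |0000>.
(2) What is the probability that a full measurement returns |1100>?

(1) The amplitude on |0000> is sqrt(2)/2. Key observation: steps 1-8 multiply out to the identity, so the circuit reduces to the remaining gates.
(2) Outcome |1100> occurs with probability 1/2.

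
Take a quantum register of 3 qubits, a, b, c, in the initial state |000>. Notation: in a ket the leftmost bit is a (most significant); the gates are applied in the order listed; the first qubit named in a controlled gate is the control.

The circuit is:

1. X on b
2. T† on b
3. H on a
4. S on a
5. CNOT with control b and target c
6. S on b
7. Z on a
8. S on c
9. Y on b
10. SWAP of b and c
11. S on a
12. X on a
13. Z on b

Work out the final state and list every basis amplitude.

The final amplitudes are -sqrt(2)*exp(I*pi/4)/2 on |010>, -sqrt(2)*exp(I*pi/4)/2 on |110>, and 0 on every other basis state.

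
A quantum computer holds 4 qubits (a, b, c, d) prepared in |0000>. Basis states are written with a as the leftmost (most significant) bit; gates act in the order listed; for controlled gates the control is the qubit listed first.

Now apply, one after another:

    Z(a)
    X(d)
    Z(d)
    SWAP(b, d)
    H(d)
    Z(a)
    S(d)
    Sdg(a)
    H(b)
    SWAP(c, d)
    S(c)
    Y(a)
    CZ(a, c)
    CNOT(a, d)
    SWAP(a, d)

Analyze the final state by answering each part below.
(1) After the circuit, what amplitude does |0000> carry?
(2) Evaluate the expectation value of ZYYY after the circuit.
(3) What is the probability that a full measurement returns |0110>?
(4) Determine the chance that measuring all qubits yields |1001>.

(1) |0000> carries amplitude 0 in the final state.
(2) The observable ZYYY averages to 0.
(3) Outcome |0110> occurs with probability 0.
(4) The probability of measuring |1001> is 1/4.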